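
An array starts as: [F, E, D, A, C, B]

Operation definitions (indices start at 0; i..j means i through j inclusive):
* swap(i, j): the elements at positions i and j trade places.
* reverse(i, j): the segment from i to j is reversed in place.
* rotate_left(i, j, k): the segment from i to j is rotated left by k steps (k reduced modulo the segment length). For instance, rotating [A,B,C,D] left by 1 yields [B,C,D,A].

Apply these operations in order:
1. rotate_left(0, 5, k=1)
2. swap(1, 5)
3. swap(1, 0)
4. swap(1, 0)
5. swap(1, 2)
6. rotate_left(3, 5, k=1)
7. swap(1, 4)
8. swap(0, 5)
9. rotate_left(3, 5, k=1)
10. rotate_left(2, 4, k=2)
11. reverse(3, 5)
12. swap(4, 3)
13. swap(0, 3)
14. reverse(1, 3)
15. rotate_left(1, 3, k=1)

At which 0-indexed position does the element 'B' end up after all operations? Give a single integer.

After 1 (rotate_left(0, 5, k=1)): [E, D, A, C, B, F]
After 2 (swap(1, 5)): [E, F, A, C, B, D]
After 3 (swap(1, 0)): [F, E, A, C, B, D]
After 4 (swap(1, 0)): [E, F, A, C, B, D]
After 5 (swap(1, 2)): [E, A, F, C, B, D]
After 6 (rotate_left(3, 5, k=1)): [E, A, F, B, D, C]
After 7 (swap(1, 4)): [E, D, F, B, A, C]
After 8 (swap(0, 5)): [C, D, F, B, A, E]
After 9 (rotate_left(3, 5, k=1)): [C, D, F, A, E, B]
After 10 (rotate_left(2, 4, k=2)): [C, D, E, F, A, B]
After 11 (reverse(3, 5)): [C, D, E, B, A, F]
After 12 (swap(4, 3)): [C, D, E, A, B, F]
After 13 (swap(0, 3)): [A, D, E, C, B, F]
After 14 (reverse(1, 3)): [A, C, E, D, B, F]
After 15 (rotate_left(1, 3, k=1)): [A, E, D, C, B, F]

Answer: 4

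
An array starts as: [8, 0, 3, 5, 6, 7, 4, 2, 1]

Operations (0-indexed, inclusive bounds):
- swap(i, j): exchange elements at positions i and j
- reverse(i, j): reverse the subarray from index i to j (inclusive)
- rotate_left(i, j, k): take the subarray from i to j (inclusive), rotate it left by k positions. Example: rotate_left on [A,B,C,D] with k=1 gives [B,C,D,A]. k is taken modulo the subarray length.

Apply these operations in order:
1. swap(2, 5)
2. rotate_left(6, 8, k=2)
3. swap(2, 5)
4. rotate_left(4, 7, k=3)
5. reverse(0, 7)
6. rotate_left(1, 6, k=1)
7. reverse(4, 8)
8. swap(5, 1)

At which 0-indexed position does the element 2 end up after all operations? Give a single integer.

After 1 (swap(2, 5)): [8, 0, 7, 5, 6, 3, 4, 2, 1]
After 2 (rotate_left(6, 8, k=2)): [8, 0, 7, 5, 6, 3, 1, 4, 2]
After 3 (swap(2, 5)): [8, 0, 3, 5, 6, 7, 1, 4, 2]
After 4 (rotate_left(4, 7, k=3)): [8, 0, 3, 5, 4, 6, 7, 1, 2]
After 5 (reverse(0, 7)): [1, 7, 6, 4, 5, 3, 0, 8, 2]
After 6 (rotate_left(1, 6, k=1)): [1, 6, 4, 5, 3, 0, 7, 8, 2]
After 7 (reverse(4, 8)): [1, 6, 4, 5, 2, 8, 7, 0, 3]
After 8 (swap(5, 1)): [1, 8, 4, 5, 2, 6, 7, 0, 3]

Answer: 4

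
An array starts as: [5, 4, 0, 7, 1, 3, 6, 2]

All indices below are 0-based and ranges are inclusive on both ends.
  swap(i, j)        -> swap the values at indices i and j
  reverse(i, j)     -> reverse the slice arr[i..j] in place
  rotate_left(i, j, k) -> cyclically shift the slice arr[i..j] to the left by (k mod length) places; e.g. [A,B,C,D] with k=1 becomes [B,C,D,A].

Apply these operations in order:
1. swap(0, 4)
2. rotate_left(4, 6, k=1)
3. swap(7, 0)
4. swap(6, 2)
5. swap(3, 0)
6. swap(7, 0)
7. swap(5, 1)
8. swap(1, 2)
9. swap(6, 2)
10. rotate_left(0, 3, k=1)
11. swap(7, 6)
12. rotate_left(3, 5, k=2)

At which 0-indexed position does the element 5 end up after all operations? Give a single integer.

After 1 (swap(0, 4)): [1, 4, 0, 7, 5, 3, 6, 2]
After 2 (rotate_left(4, 6, k=1)): [1, 4, 0, 7, 3, 6, 5, 2]
After 3 (swap(7, 0)): [2, 4, 0, 7, 3, 6, 5, 1]
After 4 (swap(6, 2)): [2, 4, 5, 7, 3, 6, 0, 1]
After 5 (swap(3, 0)): [7, 4, 5, 2, 3, 6, 0, 1]
After 6 (swap(7, 0)): [1, 4, 5, 2, 3, 6, 0, 7]
After 7 (swap(5, 1)): [1, 6, 5, 2, 3, 4, 0, 7]
After 8 (swap(1, 2)): [1, 5, 6, 2, 3, 4, 0, 7]
After 9 (swap(6, 2)): [1, 5, 0, 2, 3, 4, 6, 7]
After 10 (rotate_left(0, 3, k=1)): [5, 0, 2, 1, 3, 4, 6, 7]
After 11 (swap(7, 6)): [5, 0, 2, 1, 3, 4, 7, 6]
After 12 (rotate_left(3, 5, k=2)): [5, 0, 2, 4, 1, 3, 7, 6]

Answer: 0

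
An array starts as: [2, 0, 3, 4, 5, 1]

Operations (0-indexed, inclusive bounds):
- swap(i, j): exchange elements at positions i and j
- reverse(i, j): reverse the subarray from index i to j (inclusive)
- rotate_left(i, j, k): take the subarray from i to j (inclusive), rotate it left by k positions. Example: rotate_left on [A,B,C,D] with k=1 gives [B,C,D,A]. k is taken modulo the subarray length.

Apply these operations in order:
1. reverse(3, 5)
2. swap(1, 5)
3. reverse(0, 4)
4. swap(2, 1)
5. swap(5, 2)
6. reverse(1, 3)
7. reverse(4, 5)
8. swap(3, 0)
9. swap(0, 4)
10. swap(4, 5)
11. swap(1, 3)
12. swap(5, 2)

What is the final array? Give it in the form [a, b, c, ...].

After 1 (reverse(3, 5)): [2, 0, 3, 1, 5, 4]
After 2 (swap(1, 5)): [2, 4, 3, 1, 5, 0]
After 3 (reverse(0, 4)): [5, 1, 3, 4, 2, 0]
After 4 (swap(2, 1)): [5, 3, 1, 4, 2, 0]
After 5 (swap(5, 2)): [5, 3, 0, 4, 2, 1]
After 6 (reverse(1, 3)): [5, 4, 0, 3, 2, 1]
After 7 (reverse(4, 5)): [5, 4, 0, 3, 1, 2]
After 8 (swap(3, 0)): [3, 4, 0, 5, 1, 2]
After 9 (swap(0, 4)): [1, 4, 0, 5, 3, 2]
After 10 (swap(4, 5)): [1, 4, 0, 5, 2, 3]
After 11 (swap(1, 3)): [1, 5, 0, 4, 2, 3]
After 12 (swap(5, 2)): [1, 5, 3, 4, 2, 0]

Answer: [1, 5, 3, 4, 2, 0]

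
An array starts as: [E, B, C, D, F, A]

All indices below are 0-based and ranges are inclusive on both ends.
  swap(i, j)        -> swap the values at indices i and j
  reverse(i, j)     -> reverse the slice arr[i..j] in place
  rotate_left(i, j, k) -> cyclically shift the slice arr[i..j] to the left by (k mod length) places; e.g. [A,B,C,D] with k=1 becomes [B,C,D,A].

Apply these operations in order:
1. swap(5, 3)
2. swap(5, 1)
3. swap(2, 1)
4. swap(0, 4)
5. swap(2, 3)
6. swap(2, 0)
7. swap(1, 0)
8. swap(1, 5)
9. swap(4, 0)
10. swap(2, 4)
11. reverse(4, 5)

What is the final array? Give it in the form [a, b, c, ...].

Answer: [E, B, C, D, A, F]

Derivation:
After 1 (swap(5, 3)): [E, B, C, A, F, D]
After 2 (swap(5, 1)): [E, D, C, A, F, B]
After 3 (swap(2, 1)): [E, C, D, A, F, B]
After 4 (swap(0, 4)): [F, C, D, A, E, B]
After 5 (swap(2, 3)): [F, C, A, D, E, B]
After 6 (swap(2, 0)): [A, C, F, D, E, B]
After 7 (swap(1, 0)): [C, A, F, D, E, B]
After 8 (swap(1, 5)): [C, B, F, D, E, A]
After 9 (swap(4, 0)): [E, B, F, D, C, A]
After 10 (swap(2, 4)): [E, B, C, D, F, A]
After 11 (reverse(4, 5)): [E, B, C, D, A, F]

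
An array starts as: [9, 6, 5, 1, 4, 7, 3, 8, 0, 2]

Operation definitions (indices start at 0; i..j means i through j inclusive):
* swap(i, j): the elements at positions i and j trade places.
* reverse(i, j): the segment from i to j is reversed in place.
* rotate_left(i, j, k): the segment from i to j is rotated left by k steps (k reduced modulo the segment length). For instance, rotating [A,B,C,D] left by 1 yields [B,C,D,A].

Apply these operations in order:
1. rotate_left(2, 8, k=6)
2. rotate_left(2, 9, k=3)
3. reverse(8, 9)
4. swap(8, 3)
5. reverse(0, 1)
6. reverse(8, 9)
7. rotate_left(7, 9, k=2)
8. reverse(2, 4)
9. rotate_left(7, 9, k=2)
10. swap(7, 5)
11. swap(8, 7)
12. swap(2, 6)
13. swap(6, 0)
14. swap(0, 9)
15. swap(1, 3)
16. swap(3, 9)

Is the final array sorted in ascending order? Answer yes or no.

Answer: yes

Derivation:
After 1 (rotate_left(2, 8, k=6)): [9, 6, 0, 5, 1, 4, 7, 3, 8, 2]
After 2 (rotate_left(2, 9, k=3)): [9, 6, 4, 7, 3, 8, 2, 0, 5, 1]
After 3 (reverse(8, 9)): [9, 6, 4, 7, 3, 8, 2, 0, 1, 5]
After 4 (swap(8, 3)): [9, 6, 4, 1, 3, 8, 2, 0, 7, 5]
After 5 (reverse(0, 1)): [6, 9, 4, 1, 3, 8, 2, 0, 7, 5]
After 6 (reverse(8, 9)): [6, 9, 4, 1, 3, 8, 2, 0, 5, 7]
After 7 (rotate_left(7, 9, k=2)): [6, 9, 4, 1, 3, 8, 2, 7, 0, 5]
After 8 (reverse(2, 4)): [6, 9, 3, 1, 4, 8, 2, 7, 0, 5]
After 9 (rotate_left(7, 9, k=2)): [6, 9, 3, 1, 4, 8, 2, 5, 7, 0]
After 10 (swap(7, 5)): [6, 9, 3, 1, 4, 5, 2, 8, 7, 0]
After 11 (swap(8, 7)): [6, 9, 3, 1, 4, 5, 2, 7, 8, 0]
After 12 (swap(2, 6)): [6, 9, 2, 1, 4, 5, 3, 7, 8, 0]
After 13 (swap(6, 0)): [3, 9, 2, 1, 4, 5, 6, 7, 8, 0]
After 14 (swap(0, 9)): [0, 9, 2, 1, 4, 5, 6, 7, 8, 3]
After 15 (swap(1, 3)): [0, 1, 2, 9, 4, 5, 6, 7, 8, 3]
After 16 (swap(3, 9)): [0, 1, 2, 3, 4, 5, 6, 7, 8, 9]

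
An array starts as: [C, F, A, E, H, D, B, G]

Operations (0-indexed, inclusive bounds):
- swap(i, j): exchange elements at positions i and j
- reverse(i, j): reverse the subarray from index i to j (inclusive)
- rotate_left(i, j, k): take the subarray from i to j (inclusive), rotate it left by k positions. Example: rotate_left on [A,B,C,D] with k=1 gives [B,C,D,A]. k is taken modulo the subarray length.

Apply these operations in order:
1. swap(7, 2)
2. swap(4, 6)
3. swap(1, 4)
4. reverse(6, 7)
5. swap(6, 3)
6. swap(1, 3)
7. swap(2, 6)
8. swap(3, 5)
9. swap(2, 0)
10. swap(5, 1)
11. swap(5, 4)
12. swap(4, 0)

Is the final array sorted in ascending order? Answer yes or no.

After 1 (swap(7, 2)): [C, F, G, E, H, D, B, A]
After 2 (swap(4, 6)): [C, F, G, E, B, D, H, A]
After 3 (swap(1, 4)): [C, B, G, E, F, D, H, A]
After 4 (reverse(6, 7)): [C, B, G, E, F, D, A, H]
After 5 (swap(6, 3)): [C, B, G, A, F, D, E, H]
After 6 (swap(1, 3)): [C, A, G, B, F, D, E, H]
After 7 (swap(2, 6)): [C, A, E, B, F, D, G, H]
After 8 (swap(3, 5)): [C, A, E, D, F, B, G, H]
After 9 (swap(2, 0)): [E, A, C, D, F, B, G, H]
After 10 (swap(5, 1)): [E, B, C, D, F, A, G, H]
After 11 (swap(5, 4)): [E, B, C, D, A, F, G, H]
After 12 (swap(4, 0)): [A, B, C, D, E, F, G, H]

Answer: yes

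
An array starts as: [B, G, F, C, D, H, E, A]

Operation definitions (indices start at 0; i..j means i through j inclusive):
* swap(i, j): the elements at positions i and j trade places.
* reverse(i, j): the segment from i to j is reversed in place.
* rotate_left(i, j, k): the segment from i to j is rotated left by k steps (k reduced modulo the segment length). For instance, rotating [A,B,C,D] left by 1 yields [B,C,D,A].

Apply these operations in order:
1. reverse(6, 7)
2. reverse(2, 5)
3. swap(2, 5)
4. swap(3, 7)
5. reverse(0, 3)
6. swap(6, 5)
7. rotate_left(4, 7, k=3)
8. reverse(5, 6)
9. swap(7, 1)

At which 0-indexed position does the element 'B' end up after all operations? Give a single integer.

After 1 (reverse(6, 7)): [B, G, F, C, D, H, A, E]
After 2 (reverse(2, 5)): [B, G, H, D, C, F, A, E]
After 3 (swap(2, 5)): [B, G, F, D, C, H, A, E]
After 4 (swap(3, 7)): [B, G, F, E, C, H, A, D]
After 5 (reverse(0, 3)): [E, F, G, B, C, H, A, D]
After 6 (swap(6, 5)): [E, F, G, B, C, A, H, D]
After 7 (rotate_left(4, 7, k=3)): [E, F, G, B, D, C, A, H]
After 8 (reverse(5, 6)): [E, F, G, B, D, A, C, H]
After 9 (swap(7, 1)): [E, H, G, B, D, A, C, F]

Answer: 3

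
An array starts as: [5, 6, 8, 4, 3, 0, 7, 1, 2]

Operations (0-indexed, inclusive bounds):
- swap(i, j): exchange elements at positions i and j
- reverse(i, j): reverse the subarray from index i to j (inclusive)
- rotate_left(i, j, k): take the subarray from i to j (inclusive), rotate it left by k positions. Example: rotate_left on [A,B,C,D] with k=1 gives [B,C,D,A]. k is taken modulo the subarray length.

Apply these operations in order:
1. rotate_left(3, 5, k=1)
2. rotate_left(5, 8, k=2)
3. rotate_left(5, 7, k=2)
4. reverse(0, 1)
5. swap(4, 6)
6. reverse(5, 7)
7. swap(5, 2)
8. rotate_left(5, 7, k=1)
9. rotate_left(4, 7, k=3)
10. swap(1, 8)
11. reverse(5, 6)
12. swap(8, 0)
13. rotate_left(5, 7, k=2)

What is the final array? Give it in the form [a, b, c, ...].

Answer: [5, 7, 2, 3, 8, 4, 0, 1, 6]

Derivation:
After 1 (rotate_left(3, 5, k=1)): [5, 6, 8, 3, 0, 4, 7, 1, 2]
After 2 (rotate_left(5, 8, k=2)): [5, 6, 8, 3, 0, 1, 2, 4, 7]
After 3 (rotate_left(5, 7, k=2)): [5, 6, 8, 3, 0, 4, 1, 2, 7]
After 4 (reverse(0, 1)): [6, 5, 8, 3, 0, 4, 1, 2, 7]
After 5 (swap(4, 6)): [6, 5, 8, 3, 1, 4, 0, 2, 7]
After 6 (reverse(5, 7)): [6, 5, 8, 3, 1, 2, 0, 4, 7]
After 7 (swap(5, 2)): [6, 5, 2, 3, 1, 8, 0, 4, 7]
After 8 (rotate_left(5, 7, k=1)): [6, 5, 2, 3, 1, 0, 4, 8, 7]
After 9 (rotate_left(4, 7, k=3)): [6, 5, 2, 3, 8, 1, 0, 4, 7]
After 10 (swap(1, 8)): [6, 7, 2, 3, 8, 1, 0, 4, 5]
After 11 (reverse(5, 6)): [6, 7, 2, 3, 8, 0, 1, 4, 5]
After 12 (swap(8, 0)): [5, 7, 2, 3, 8, 0, 1, 4, 6]
After 13 (rotate_left(5, 7, k=2)): [5, 7, 2, 3, 8, 4, 0, 1, 6]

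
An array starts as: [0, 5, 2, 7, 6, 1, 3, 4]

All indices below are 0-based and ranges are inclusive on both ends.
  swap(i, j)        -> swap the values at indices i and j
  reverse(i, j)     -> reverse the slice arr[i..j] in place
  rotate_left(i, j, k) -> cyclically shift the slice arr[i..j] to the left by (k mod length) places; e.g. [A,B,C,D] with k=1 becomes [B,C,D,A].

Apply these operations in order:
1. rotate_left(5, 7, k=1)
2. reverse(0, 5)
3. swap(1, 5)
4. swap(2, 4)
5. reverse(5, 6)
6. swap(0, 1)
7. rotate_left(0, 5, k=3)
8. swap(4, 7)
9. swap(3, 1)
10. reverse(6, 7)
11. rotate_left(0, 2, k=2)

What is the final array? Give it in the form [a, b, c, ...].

Answer: [4, 2, 0, 7, 1, 5, 3, 6]

Derivation:
After 1 (rotate_left(5, 7, k=1)): [0, 5, 2, 7, 6, 3, 4, 1]
After 2 (reverse(0, 5)): [3, 6, 7, 2, 5, 0, 4, 1]
After 3 (swap(1, 5)): [3, 0, 7, 2, 5, 6, 4, 1]
After 4 (swap(2, 4)): [3, 0, 5, 2, 7, 6, 4, 1]
After 5 (reverse(5, 6)): [3, 0, 5, 2, 7, 4, 6, 1]
After 6 (swap(0, 1)): [0, 3, 5, 2, 7, 4, 6, 1]
After 7 (rotate_left(0, 5, k=3)): [2, 7, 4, 0, 3, 5, 6, 1]
After 8 (swap(4, 7)): [2, 7, 4, 0, 1, 5, 6, 3]
After 9 (swap(3, 1)): [2, 0, 4, 7, 1, 5, 6, 3]
After 10 (reverse(6, 7)): [2, 0, 4, 7, 1, 5, 3, 6]
After 11 (rotate_left(0, 2, k=2)): [4, 2, 0, 7, 1, 5, 3, 6]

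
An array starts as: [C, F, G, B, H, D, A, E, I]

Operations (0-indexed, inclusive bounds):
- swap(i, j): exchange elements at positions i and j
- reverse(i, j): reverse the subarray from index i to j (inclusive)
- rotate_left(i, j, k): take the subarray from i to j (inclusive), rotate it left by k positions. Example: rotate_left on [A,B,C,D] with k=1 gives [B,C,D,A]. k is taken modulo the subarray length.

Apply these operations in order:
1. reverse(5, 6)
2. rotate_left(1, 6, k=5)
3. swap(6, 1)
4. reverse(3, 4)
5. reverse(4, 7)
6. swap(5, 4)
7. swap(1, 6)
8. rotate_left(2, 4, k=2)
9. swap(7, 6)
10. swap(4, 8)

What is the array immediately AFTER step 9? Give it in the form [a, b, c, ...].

After 1 (reverse(5, 6)): [C, F, G, B, H, A, D, E, I]
After 2 (rotate_left(1, 6, k=5)): [C, D, F, G, B, H, A, E, I]
After 3 (swap(6, 1)): [C, A, F, G, B, H, D, E, I]
After 4 (reverse(3, 4)): [C, A, F, B, G, H, D, E, I]
After 5 (reverse(4, 7)): [C, A, F, B, E, D, H, G, I]
After 6 (swap(5, 4)): [C, A, F, B, D, E, H, G, I]
After 7 (swap(1, 6)): [C, H, F, B, D, E, A, G, I]
After 8 (rotate_left(2, 4, k=2)): [C, H, D, F, B, E, A, G, I]
After 9 (swap(7, 6)): [C, H, D, F, B, E, G, A, I]

Answer: [C, H, D, F, B, E, G, A, I]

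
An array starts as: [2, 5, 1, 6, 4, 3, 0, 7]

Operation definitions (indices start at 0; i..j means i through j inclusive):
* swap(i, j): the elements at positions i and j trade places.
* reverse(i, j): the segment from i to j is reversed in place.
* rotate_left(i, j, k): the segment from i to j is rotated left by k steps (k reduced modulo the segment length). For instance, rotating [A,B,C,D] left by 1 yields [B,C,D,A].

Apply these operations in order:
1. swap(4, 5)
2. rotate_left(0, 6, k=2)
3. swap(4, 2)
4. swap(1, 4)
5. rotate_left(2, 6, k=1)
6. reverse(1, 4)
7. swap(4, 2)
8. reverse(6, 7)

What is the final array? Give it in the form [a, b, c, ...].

After 1 (swap(4, 5)): [2, 5, 1, 6, 3, 4, 0, 7]
After 2 (rotate_left(0, 6, k=2)): [1, 6, 3, 4, 0, 2, 5, 7]
After 3 (swap(4, 2)): [1, 6, 0, 4, 3, 2, 5, 7]
After 4 (swap(1, 4)): [1, 3, 0, 4, 6, 2, 5, 7]
After 5 (rotate_left(2, 6, k=1)): [1, 3, 4, 6, 2, 5, 0, 7]
After 6 (reverse(1, 4)): [1, 2, 6, 4, 3, 5, 0, 7]
After 7 (swap(4, 2)): [1, 2, 3, 4, 6, 5, 0, 7]
After 8 (reverse(6, 7)): [1, 2, 3, 4, 6, 5, 7, 0]

Answer: [1, 2, 3, 4, 6, 5, 7, 0]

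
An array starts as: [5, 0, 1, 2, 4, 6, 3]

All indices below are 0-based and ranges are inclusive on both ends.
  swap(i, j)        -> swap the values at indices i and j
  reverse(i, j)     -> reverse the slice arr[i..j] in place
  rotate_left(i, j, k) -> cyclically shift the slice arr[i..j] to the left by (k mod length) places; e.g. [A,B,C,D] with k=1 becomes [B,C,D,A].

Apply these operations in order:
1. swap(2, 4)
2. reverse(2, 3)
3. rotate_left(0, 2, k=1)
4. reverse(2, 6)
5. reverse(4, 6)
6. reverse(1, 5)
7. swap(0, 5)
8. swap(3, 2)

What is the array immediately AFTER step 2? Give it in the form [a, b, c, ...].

After 1 (swap(2, 4)): [5, 0, 4, 2, 1, 6, 3]
After 2 (reverse(2, 3)): [5, 0, 2, 4, 1, 6, 3]

Answer: [5, 0, 2, 4, 1, 6, 3]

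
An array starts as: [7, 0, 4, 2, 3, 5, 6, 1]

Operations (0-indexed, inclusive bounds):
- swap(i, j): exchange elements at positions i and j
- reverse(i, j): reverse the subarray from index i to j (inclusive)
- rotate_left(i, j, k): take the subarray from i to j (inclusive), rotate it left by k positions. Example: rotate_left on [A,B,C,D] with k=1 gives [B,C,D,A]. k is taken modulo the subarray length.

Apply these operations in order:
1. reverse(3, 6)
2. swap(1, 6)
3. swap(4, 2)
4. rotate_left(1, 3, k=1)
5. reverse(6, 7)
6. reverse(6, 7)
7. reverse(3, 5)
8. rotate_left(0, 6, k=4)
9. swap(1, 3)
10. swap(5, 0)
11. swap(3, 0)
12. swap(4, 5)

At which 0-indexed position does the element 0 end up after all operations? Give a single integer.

Answer: 2

Derivation:
After 1 (reverse(3, 6)): [7, 0, 4, 6, 5, 3, 2, 1]
After 2 (swap(1, 6)): [7, 2, 4, 6, 5, 3, 0, 1]
After 3 (swap(4, 2)): [7, 2, 5, 6, 4, 3, 0, 1]
After 4 (rotate_left(1, 3, k=1)): [7, 5, 6, 2, 4, 3, 0, 1]
After 5 (reverse(6, 7)): [7, 5, 6, 2, 4, 3, 1, 0]
After 6 (reverse(6, 7)): [7, 5, 6, 2, 4, 3, 0, 1]
After 7 (reverse(3, 5)): [7, 5, 6, 3, 4, 2, 0, 1]
After 8 (rotate_left(0, 6, k=4)): [4, 2, 0, 7, 5, 6, 3, 1]
After 9 (swap(1, 3)): [4, 7, 0, 2, 5, 6, 3, 1]
After 10 (swap(5, 0)): [6, 7, 0, 2, 5, 4, 3, 1]
After 11 (swap(3, 0)): [2, 7, 0, 6, 5, 4, 3, 1]
After 12 (swap(4, 5)): [2, 7, 0, 6, 4, 5, 3, 1]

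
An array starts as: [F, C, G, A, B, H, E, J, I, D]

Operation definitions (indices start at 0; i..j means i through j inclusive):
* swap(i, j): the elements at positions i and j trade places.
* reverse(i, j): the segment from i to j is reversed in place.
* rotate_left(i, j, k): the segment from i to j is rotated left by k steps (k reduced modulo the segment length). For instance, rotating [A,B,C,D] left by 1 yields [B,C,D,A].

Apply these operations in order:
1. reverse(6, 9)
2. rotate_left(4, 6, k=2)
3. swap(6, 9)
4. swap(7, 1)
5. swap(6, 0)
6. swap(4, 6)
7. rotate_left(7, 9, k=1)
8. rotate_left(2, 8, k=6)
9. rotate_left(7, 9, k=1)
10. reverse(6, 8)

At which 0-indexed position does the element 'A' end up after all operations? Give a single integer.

Answer: 4

Derivation:
After 1 (reverse(6, 9)): [F, C, G, A, B, H, D, I, J, E]
After 2 (rotate_left(4, 6, k=2)): [F, C, G, A, D, B, H, I, J, E]
After 3 (swap(6, 9)): [F, C, G, A, D, B, E, I, J, H]
After 4 (swap(7, 1)): [F, I, G, A, D, B, E, C, J, H]
After 5 (swap(6, 0)): [E, I, G, A, D, B, F, C, J, H]
After 6 (swap(4, 6)): [E, I, G, A, F, B, D, C, J, H]
After 7 (rotate_left(7, 9, k=1)): [E, I, G, A, F, B, D, J, H, C]
After 8 (rotate_left(2, 8, k=6)): [E, I, H, G, A, F, B, D, J, C]
After 9 (rotate_left(7, 9, k=1)): [E, I, H, G, A, F, B, J, C, D]
After 10 (reverse(6, 8)): [E, I, H, G, A, F, C, J, B, D]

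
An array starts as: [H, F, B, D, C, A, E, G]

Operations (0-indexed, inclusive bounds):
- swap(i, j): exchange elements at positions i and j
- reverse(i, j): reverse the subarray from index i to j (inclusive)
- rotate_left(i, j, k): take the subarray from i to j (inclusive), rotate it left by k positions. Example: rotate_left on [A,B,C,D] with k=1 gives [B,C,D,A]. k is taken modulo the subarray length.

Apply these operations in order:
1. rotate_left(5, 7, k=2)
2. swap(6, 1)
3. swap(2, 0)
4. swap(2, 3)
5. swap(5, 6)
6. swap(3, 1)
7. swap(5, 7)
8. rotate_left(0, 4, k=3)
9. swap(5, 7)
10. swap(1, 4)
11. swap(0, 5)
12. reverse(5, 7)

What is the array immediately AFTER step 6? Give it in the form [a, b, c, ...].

After 1 (rotate_left(5, 7, k=2)): [H, F, B, D, C, G, A, E]
After 2 (swap(6, 1)): [H, A, B, D, C, G, F, E]
After 3 (swap(2, 0)): [B, A, H, D, C, G, F, E]
After 4 (swap(2, 3)): [B, A, D, H, C, G, F, E]
After 5 (swap(5, 6)): [B, A, D, H, C, F, G, E]
After 6 (swap(3, 1)): [B, H, D, A, C, F, G, E]

Answer: [B, H, D, A, C, F, G, E]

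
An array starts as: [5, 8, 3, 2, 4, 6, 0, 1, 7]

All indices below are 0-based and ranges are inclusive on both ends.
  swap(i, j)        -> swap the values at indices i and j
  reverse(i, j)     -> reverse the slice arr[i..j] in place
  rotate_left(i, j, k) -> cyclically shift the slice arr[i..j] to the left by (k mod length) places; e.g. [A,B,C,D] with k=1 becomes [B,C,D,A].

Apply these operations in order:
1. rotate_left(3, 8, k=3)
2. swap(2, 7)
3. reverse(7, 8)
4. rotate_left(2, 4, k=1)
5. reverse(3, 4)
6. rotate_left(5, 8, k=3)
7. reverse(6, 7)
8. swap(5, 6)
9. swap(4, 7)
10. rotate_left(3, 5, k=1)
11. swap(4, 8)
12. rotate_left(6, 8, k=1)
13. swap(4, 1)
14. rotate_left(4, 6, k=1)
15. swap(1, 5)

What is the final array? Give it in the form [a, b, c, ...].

After 1 (rotate_left(3, 8, k=3)): [5, 8, 3, 0, 1, 7, 2, 4, 6]
After 2 (swap(2, 7)): [5, 8, 4, 0, 1, 7, 2, 3, 6]
After 3 (reverse(7, 8)): [5, 8, 4, 0, 1, 7, 2, 6, 3]
After 4 (rotate_left(2, 4, k=1)): [5, 8, 0, 1, 4, 7, 2, 6, 3]
After 5 (reverse(3, 4)): [5, 8, 0, 4, 1, 7, 2, 6, 3]
After 6 (rotate_left(5, 8, k=3)): [5, 8, 0, 4, 1, 3, 7, 2, 6]
After 7 (reverse(6, 7)): [5, 8, 0, 4, 1, 3, 2, 7, 6]
After 8 (swap(5, 6)): [5, 8, 0, 4, 1, 2, 3, 7, 6]
After 9 (swap(4, 7)): [5, 8, 0, 4, 7, 2, 3, 1, 6]
After 10 (rotate_left(3, 5, k=1)): [5, 8, 0, 7, 2, 4, 3, 1, 6]
After 11 (swap(4, 8)): [5, 8, 0, 7, 6, 4, 3, 1, 2]
After 12 (rotate_left(6, 8, k=1)): [5, 8, 0, 7, 6, 4, 1, 2, 3]
After 13 (swap(4, 1)): [5, 6, 0, 7, 8, 4, 1, 2, 3]
After 14 (rotate_left(4, 6, k=1)): [5, 6, 0, 7, 4, 1, 8, 2, 3]
After 15 (swap(1, 5)): [5, 1, 0, 7, 4, 6, 8, 2, 3]

Answer: [5, 1, 0, 7, 4, 6, 8, 2, 3]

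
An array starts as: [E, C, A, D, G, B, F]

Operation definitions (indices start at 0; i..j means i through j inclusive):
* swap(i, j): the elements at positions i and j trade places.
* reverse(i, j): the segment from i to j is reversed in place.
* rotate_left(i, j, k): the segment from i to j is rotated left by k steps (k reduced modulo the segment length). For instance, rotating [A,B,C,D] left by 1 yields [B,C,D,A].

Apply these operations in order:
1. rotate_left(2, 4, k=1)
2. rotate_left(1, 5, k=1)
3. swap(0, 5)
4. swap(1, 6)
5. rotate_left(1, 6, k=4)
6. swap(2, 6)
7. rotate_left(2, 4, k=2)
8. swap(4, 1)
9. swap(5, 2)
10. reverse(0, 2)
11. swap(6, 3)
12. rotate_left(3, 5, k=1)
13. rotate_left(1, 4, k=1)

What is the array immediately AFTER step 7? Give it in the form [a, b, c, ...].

After 1 (rotate_left(2, 4, k=1)): [E, C, D, G, A, B, F]
After 2 (rotate_left(1, 5, k=1)): [E, D, G, A, B, C, F]
After 3 (swap(0, 5)): [C, D, G, A, B, E, F]
After 4 (swap(1, 6)): [C, F, G, A, B, E, D]
After 5 (rotate_left(1, 6, k=4)): [C, E, D, F, G, A, B]
After 6 (swap(2, 6)): [C, E, B, F, G, A, D]
After 7 (rotate_left(2, 4, k=2)): [C, E, G, B, F, A, D]

Answer: [C, E, G, B, F, A, D]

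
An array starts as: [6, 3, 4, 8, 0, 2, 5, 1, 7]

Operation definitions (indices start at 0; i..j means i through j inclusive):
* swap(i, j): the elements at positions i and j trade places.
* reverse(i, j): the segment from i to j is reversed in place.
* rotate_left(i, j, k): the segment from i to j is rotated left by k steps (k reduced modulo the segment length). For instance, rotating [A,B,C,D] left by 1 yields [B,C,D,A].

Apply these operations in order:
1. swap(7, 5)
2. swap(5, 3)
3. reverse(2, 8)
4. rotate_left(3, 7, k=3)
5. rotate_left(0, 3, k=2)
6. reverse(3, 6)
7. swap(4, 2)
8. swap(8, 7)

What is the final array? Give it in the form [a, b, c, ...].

Answer: [7, 0, 2, 5, 6, 1, 3, 4, 8]

Derivation:
After 1 (swap(7, 5)): [6, 3, 4, 8, 0, 1, 5, 2, 7]
After 2 (swap(5, 3)): [6, 3, 4, 1, 0, 8, 5, 2, 7]
After 3 (reverse(2, 8)): [6, 3, 7, 2, 5, 8, 0, 1, 4]
After 4 (rotate_left(3, 7, k=3)): [6, 3, 7, 0, 1, 2, 5, 8, 4]
After 5 (rotate_left(0, 3, k=2)): [7, 0, 6, 3, 1, 2, 5, 8, 4]
After 6 (reverse(3, 6)): [7, 0, 6, 5, 2, 1, 3, 8, 4]
After 7 (swap(4, 2)): [7, 0, 2, 5, 6, 1, 3, 8, 4]
After 8 (swap(8, 7)): [7, 0, 2, 5, 6, 1, 3, 4, 8]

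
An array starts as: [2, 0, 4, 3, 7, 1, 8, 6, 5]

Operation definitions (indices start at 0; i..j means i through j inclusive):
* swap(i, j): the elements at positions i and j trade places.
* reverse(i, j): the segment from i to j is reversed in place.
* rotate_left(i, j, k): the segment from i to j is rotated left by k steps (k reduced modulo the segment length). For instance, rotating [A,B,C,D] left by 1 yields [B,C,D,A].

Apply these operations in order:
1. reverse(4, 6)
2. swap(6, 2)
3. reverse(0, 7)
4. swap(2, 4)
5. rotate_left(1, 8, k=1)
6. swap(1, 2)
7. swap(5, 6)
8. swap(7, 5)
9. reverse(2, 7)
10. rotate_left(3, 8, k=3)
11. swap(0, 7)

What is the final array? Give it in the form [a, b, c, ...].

Answer: [5, 8, 2, 1, 3, 4, 0, 6, 7]

Derivation:
After 1 (reverse(4, 6)): [2, 0, 4, 3, 8, 1, 7, 6, 5]
After 2 (swap(6, 2)): [2, 0, 7, 3, 8, 1, 4, 6, 5]
After 3 (reverse(0, 7)): [6, 4, 1, 8, 3, 7, 0, 2, 5]
After 4 (swap(2, 4)): [6, 4, 3, 8, 1, 7, 0, 2, 5]
After 5 (rotate_left(1, 8, k=1)): [6, 3, 8, 1, 7, 0, 2, 5, 4]
After 6 (swap(1, 2)): [6, 8, 3, 1, 7, 0, 2, 5, 4]
After 7 (swap(5, 6)): [6, 8, 3, 1, 7, 2, 0, 5, 4]
After 8 (swap(7, 5)): [6, 8, 3, 1, 7, 5, 0, 2, 4]
After 9 (reverse(2, 7)): [6, 8, 2, 0, 5, 7, 1, 3, 4]
After 10 (rotate_left(3, 8, k=3)): [6, 8, 2, 1, 3, 4, 0, 5, 7]
After 11 (swap(0, 7)): [5, 8, 2, 1, 3, 4, 0, 6, 7]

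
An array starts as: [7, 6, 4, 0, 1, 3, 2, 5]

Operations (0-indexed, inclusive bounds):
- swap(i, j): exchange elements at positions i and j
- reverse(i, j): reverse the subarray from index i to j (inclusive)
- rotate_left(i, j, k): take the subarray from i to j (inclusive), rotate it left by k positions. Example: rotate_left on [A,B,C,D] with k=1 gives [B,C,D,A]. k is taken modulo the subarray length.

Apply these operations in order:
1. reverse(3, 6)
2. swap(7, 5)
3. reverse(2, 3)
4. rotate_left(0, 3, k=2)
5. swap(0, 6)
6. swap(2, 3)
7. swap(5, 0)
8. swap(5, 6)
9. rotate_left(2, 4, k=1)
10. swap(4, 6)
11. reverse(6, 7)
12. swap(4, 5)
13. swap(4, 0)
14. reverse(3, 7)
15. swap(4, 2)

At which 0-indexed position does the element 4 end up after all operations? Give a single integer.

Answer: 1

Derivation:
After 1 (reverse(3, 6)): [7, 6, 4, 2, 3, 1, 0, 5]
After 2 (swap(7, 5)): [7, 6, 4, 2, 3, 5, 0, 1]
After 3 (reverse(2, 3)): [7, 6, 2, 4, 3, 5, 0, 1]
After 4 (rotate_left(0, 3, k=2)): [2, 4, 7, 6, 3, 5, 0, 1]
After 5 (swap(0, 6)): [0, 4, 7, 6, 3, 5, 2, 1]
After 6 (swap(2, 3)): [0, 4, 6, 7, 3, 5, 2, 1]
After 7 (swap(5, 0)): [5, 4, 6, 7, 3, 0, 2, 1]
After 8 (swap(5, 6)): [5, 4, 6, 7, 3, 2, 0, 1]
After 9 (rotate_left(2, 4, k=1)): [5, 4, 7, 3, 6, 2, 0, 1]
After 10 (swap(4, 6)): [5, 4, 7, 3, 0, 2, 6, 1]
After 11 (reverse(6, 7)): [5, 4, 7, 3, 0, 2, 1, 6]
After 12 (swap(4, 5)): [5, 4, 7, 3, 2, 0, 1, 6]
After 13 (swap(4, 0)): [2, 4, 7, 3, 5, 0, 1, 6]
After 14 (reverse(3, 7)): [2, 4, 7, 6, 1, 0, 5, 3]
After 15 (swap(4, 2)): [2, 4, 1, 6, 7, 0, 5, 3]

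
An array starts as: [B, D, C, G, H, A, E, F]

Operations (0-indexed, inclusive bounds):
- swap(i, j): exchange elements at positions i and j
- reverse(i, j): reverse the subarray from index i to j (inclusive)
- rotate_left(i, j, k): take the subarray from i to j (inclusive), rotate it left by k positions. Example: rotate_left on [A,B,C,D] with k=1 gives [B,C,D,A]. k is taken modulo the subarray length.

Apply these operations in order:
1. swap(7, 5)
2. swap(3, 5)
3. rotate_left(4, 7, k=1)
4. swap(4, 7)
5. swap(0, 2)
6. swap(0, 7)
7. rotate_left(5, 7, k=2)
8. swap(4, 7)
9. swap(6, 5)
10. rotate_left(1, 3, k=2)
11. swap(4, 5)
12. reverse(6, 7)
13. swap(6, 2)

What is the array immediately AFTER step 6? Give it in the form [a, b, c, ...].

Answer: [G, D, B, F, H, E, A, C]

Derivation:
After 1 (swap(7, 5)): [B, D, C, G, H, F, E, A]
After 2 (swap(3, 5)): [B, D, C, F, H, G, E, A]
After 3 (rotate_left(4, 7, k=1)): [B, D, C, F, G, E, A, H]
After 4 (swap(4, 7)): [B, D, C, F, H, E, A, G]
After 5 (swap(0, 2)): [C, D, B, F, H, E, A, G]
After 6 (swap(0, 7)): [G, D, B, F, H, E, A, C]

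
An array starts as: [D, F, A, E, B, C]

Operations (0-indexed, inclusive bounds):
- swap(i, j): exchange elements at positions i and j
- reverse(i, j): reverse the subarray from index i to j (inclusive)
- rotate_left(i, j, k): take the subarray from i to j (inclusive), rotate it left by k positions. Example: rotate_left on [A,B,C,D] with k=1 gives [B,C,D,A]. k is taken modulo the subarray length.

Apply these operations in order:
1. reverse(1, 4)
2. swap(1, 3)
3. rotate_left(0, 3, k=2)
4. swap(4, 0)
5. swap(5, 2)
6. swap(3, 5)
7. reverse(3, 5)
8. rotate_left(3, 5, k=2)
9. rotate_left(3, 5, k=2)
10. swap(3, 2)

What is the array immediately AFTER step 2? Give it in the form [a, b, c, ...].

After 1 (reverse(1, 4)): [D, B, E, A, F, C]
After 2 (swap(1, 3)): [D, A, E, B, F, C]

Answer: [D, A, E, B, F, C]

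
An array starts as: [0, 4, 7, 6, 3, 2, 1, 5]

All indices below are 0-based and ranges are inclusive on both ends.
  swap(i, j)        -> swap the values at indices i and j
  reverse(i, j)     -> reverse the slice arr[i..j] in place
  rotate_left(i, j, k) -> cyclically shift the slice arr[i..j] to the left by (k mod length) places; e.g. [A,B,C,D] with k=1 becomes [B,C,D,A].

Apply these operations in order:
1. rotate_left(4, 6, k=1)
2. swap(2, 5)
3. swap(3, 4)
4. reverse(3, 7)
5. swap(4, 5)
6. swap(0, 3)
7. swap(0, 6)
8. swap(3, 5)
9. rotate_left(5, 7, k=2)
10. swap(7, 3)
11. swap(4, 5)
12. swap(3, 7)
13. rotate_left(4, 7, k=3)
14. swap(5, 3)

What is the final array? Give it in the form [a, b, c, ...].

After 1 (rotate_left(4, 6, k=1)): [0, 4, 7, 6, 2, 1, 3, 5]
After 2 (swap(2, 5)): [0, 4, 1, 6, 2, 7, 3, 5]
After 3 (swap(3, 4)): [0, 4, 1, 2, 6, 7, 3, 5]
After 4 (reverse(3, 7)): [0, 4, 1, 5, 3, 7, 6, 2]
After 5 (swap(4, 5)): [0, 4, 1, 5, 7, 3, 6, 2]
After 6 (swap(0, 3)): [5, 4, 1, 0, 7, 3, 6, 2]
After 7 (swap(0, 6)): [6, 4, 1, 0, 7, 3, 5, 2]
After 8 (swap(3, 5)): [6, 4, 1, 3, 7, 0, 5, 2]
After 9 (rotate_left(5, 7, k=2)): [6, 4, 1, 3, 7, 2, 0, 5]
After 10 (swap(7, 3)): [6, 4, 1, 5, 7, 2, 0, 3]
After 11 (swap(4, 5)): [6, 4, 1, 5, 2, 7, 0, 3]
After 12 (swap(3, 7)): [6, 4, 1, 3, 2, 7, 0, 5]
After 13 (rotate_left(4, 7, k=3)): [6, 4, 1, 3, 5, 2, 7, 0]
After 14 (swap(5, 3)): [6, 4, 1, 2, 5, 3, 7, 0]

Answer: [6, 4, 1, 2, 5, 3, 7, 0]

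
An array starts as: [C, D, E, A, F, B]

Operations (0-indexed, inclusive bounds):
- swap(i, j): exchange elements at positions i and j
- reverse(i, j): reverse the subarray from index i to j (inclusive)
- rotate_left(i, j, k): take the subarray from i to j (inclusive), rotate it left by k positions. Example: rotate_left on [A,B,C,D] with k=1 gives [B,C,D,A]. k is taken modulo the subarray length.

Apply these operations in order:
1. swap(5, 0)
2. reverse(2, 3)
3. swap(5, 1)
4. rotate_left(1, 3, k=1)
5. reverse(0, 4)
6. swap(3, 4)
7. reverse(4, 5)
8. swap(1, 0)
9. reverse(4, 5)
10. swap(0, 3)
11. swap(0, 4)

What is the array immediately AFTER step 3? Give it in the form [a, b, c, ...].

Answer: [B, C, A, E, F, D]

Derivation:
After 1 (swap(5, 0)): [B, D, E, A, F, C]
After 2 (reverse(2, 3)): [B, D, A, E, F, C]
After 3 (swap(5, 1)): [B, C, A, E, F, D]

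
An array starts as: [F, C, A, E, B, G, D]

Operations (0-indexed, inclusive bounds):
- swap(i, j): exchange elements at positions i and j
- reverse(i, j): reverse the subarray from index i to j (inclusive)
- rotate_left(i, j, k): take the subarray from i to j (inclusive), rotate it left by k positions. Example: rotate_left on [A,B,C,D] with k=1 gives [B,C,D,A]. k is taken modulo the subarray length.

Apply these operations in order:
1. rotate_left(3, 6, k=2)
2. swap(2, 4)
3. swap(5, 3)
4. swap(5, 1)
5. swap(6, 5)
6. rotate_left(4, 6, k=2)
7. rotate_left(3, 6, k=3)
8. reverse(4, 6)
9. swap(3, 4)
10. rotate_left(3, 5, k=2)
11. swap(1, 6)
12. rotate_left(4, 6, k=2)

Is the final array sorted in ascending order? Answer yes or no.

After 1 (rotate_left(3, 6, k=2)): [F, C, A, G, D, E, B]
After 2 (swap(2, 4)): [F, C, D, G, A, E, B]
After 3 (swap(5, 3)): [F, C, D, E, A, G, B]
After 4 (swap(5, 1)): [F, G, D, E, A, C, B]
After 5 (swap(6, 5)): [F, G, D, E, A, B, C]
After 6 (rotate_left(4, 6, k=2)): [F, G, D, E, C, A, B]
After 7 (rotate_left(3, 6, k=3)): [F, G, D, B, E, C, A]
After 8 (reverse(4, 6)): [F, G, D, B, A, C, E]
After 9 (swap(3, 4)): [F, G, D, A, B, C, E]
After 10 (rotate_left(3, 5, k=2)): [F, G, D, C, A, B, E]
After 11 (swap(1, 6)): [F, E, D, C, A, B, G]
After 12 (rotate_left(4, 6, k=2)): [F, E, D, C, G, A, B]

Answer: no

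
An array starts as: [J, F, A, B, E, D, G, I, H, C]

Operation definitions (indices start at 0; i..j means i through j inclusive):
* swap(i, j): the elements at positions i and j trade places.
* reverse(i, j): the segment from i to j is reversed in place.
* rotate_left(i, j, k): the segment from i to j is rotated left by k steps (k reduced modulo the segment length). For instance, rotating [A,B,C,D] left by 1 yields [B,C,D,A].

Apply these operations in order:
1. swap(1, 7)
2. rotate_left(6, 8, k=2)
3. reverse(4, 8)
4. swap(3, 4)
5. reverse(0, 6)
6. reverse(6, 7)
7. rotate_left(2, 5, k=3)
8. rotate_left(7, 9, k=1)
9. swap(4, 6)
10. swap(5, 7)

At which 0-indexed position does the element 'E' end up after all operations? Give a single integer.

Answer: 5

Derivation:
After 1 (swap(1, 7)): [J, I, A, B, E, D, G, F, H, C]
After 2 (rotate_left(6, 8, k=2)): [J, I, A, B, E, D, H, G, F, C]
After 3 (reverse(4, 8)): [J, I, A, B, F, G, H, D, E, C]
After 4 (swap(3, 4)): [J, I, A, F, B, G, H, D, E, C]
After 5 (reverse(0, 6)): [H, G, B, F, A, I, J, D, E, C]
After 6 (reverse(6, 7)): [H, G, B, F, A, I, D, J, E, C]
After 7 (rotate_left(2, 5, k=3)): [H, G, I, B, F, A, D, J, E, C]
After 8 (rotate_left(7, 9, k=1)): [H, G, I, B, F, A, D, E, C, J]
After 9 (swap(4, 6)): [H, G, I, B, D, A, F, E, C, J]
After 10 (swap(5, 7)): [H, G, I, B, D, E, F, A, C, J]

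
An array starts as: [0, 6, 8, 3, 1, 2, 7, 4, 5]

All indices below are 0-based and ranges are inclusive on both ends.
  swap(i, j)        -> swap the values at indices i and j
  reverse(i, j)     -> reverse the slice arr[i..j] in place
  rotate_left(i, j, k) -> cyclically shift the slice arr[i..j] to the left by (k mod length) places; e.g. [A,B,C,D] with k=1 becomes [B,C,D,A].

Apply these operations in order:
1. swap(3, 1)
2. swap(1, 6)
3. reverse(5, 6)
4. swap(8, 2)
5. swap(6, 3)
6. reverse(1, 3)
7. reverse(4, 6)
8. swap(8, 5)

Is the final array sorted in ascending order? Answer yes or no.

Answer: no

Derivation:
After 1 (swap(3, 1)): [0, 3, 8, 6, 1, 2, 7, 4, 5]
After 2 (swap(1, 6)): [0, 7, 8, 6, 1, 2, 3, 4, 5]
After 3 (reverse(5, 6)): [0, 7, 8, 6, 1, 3, 2, 4, 5]
After 4 (swap(8, 2)): [0, 7, 5, 6, 1, 3, 2, 4, 8]
After 5 (swap(6, 3)): [0, 7, 5, 2, 1, 3, 6, 4, 8]
After 6 (reverse(1, 3)): [0, 2, 5, 7, 1, 3, 6, 4, 8]
After 7 (reverse(4, 6)): [0, 2, 5, 7, 6, 3, 1, 4, 8]
After 8 (swap(8, 5)): [0, 2, 5, 7, 6, 8, 1, 4, 3]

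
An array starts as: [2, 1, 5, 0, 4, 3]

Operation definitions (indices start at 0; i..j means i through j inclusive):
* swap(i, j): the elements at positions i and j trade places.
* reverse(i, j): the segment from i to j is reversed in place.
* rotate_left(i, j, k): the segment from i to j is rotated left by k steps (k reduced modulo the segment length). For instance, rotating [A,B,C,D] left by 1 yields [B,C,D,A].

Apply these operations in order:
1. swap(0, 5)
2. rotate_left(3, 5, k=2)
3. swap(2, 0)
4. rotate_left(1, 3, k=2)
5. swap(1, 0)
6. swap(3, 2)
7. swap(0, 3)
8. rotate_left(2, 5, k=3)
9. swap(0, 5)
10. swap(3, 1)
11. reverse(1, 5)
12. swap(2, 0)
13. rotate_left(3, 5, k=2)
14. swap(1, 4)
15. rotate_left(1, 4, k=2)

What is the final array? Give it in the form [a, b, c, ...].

After 1 (swap(0, 5)): [3, 1, 5, 0, 4, 2]
After 2 (rotate_left(3, 5, k=2)): [3, 1, 5, 2, 0, 4]
After 3 (swap(2, 0)): [5, 1, 3, 2, 0, 4]
After 4 (rotate_left(1, 3, k=2)): [5, 2, 1, 3, 0, 4]
After 5 (swap(1, 0)): [2, 5, 1, 3, 0, 4]
After 6 (swap(3, 2)): [2, 5, 3, 1, 0, 4]
After 7 (swap(0, 3)): [1, 5, 3, 2, 0, 4]
After 8 (rotate_left(2, 5, k=3)): [1, 5, 4, 3, 2, 0]
After 9 (swap(0, 5)): [0, 5, 4, 3, 2, 1]
After 10 (swap(3, 1)): [0, 3, 4, 5, 2, 1]
After 11 (reverse(1, 5)): [0, 1, 2, 5, 4, 3]
After 12 (swap(2, 0)): [2, 1, 0, 5, 4, 3]
After 13 (rotate_left(3, 5, k=2)): [2, 1, 0, 3, 5, 4]
After 14 (swap(1, 4)): [2, 5, 0, 3, 1, 4]
After 15 (rotate_left(1, 4, k=2)): [2, 3, 1, 5, 0, 4]

Answer: [2, 3, 1, 5, 0, 4]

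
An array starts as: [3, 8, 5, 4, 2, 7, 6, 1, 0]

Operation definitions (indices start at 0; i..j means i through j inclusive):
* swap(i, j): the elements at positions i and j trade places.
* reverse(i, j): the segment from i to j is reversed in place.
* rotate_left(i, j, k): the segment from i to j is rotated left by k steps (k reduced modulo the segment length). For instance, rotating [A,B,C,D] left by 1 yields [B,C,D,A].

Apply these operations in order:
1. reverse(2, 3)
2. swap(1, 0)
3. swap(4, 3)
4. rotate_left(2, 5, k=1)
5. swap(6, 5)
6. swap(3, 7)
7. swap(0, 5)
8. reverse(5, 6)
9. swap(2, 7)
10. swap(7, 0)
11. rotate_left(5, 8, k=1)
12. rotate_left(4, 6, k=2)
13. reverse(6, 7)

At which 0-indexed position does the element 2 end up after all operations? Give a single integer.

After 1 (reverse(2, 3)): [3, 8, 4, 5, 2, 7, 6, 1, 0]
After 2 (swap(1, 0)): [8, 3, 4, 5, 2, 7, 6, 1, 0]
After 3 (swap(4, 3)): [8, 3, 4, 2, 5, 7, 6, 1, 0]
After 4 (rotate_left(2, 5, k=1)): [8, 3, 2, 5, 7, 4, 6, 1, 0]
After 5 (swap(6, 5)): [8, 3, 2, 5, 7, 6, 4, 1, 0]
After 6 (swap(3, 7)): [8, 3, 2, 1, 7, 6, 4, 5, 0]
After 7 (swap(0, 5)): [6, 3, 2, 1, 7, 8, 4, 5, 0]
After 8 (reverse(5, 6)): [6, 3, 2, 1, 7, 4, 8, 5, 0]
After 9 (swap(2, 7)): [6, 3, 5, 1, 7, 4, 8, 2, 0]
After 10 (swap(7, 0)): [2, 3, 5, 1, 7, 4, 8, 6, 0]
After 11 (rotate_left(5, 8, k=1)): [2, 3, 5, 1, 7, 8, 6, 0, 4]
After 12 (rotate_left(4, 6, k=2)): [2, 3, 5, 1, 6, 7, 8, 0, 4]
After 13 (reverse(6, 7)): [2, 3, 5, 1, 6, 7, 0, 8, 4]

Answer: 0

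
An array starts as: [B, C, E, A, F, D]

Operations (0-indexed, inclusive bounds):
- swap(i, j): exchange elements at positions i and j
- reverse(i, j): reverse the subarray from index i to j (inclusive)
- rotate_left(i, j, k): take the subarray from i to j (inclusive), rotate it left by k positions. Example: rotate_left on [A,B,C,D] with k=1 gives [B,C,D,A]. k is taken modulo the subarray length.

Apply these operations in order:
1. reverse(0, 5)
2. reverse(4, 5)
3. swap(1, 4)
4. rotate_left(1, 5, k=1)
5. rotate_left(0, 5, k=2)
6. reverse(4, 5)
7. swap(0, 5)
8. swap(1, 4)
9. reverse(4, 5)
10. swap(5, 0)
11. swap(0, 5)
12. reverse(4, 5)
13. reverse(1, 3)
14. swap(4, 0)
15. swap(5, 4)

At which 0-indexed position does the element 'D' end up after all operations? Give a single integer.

After 1 (reverse(0, 5)): [D, F, A, E, C, B]
After 2 (reverse(4, 5)): [D, F, A, E, B, C]
After 3 (swap(1, 4)): [D, B, A, E, F, C]
After 4 (rotate_left(1, 5, k=1)): [D, A, E, F, C, B]
After 5 (rotate_left(0, 5, k=2)): [E, F, C, B, D, A]
After 6 (reverse(4, 5)): [E, F, C, B, A, D]
After 7 (swap(0, 5)): [D, F, C, B, A, E]
After 8 (swap(1, 4)): [D, A, C, B, F, E]
After 9 (reverse(4, 5)): [D, A, C, B, E, F]
After 10 (swap(5, 0)): [F, A, C, B, E, D]
After 11 (swap(0, 5)): [D, A, C, B, E, F]
After 12 (reverse(4, 5)): [D, A, C, B, F, E]
After 13 (reverse(1, 3)): [D, B, C, A, F, E]
After 14 (swap(4, 0)): [F, B, C, A, D, E]
After 15 (swap(5, 4)): [F, B, C, A, E, D]

Answer: 5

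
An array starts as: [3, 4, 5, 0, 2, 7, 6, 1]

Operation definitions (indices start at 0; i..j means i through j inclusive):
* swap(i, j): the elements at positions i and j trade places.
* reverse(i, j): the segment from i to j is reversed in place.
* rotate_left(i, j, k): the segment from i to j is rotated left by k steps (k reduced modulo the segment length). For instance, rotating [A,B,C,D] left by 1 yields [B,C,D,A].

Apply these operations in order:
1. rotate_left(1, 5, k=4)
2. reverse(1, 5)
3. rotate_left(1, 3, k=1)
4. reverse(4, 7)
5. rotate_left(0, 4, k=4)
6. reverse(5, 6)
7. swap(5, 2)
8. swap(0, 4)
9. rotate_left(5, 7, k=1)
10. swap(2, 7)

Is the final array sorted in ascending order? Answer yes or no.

After 1 (rotate_left(1, 5, k=4)): [3, 7, 4, 5, 0, 2, 6, 1]
After 2 (reverse(1, 5)): [3, 2, 0, 5, 4, 7, 6, 1]
After 3 (rotate_left(1, 3, k=1)): [3, 0, 5, 2, 4, 7, 6, 1]
After 4 (reverse(4, 7)): [3, 0, 5, 2, 1, 6, 7, 4]
After 5 (rotate_left(0, 4, k=4)): [1, 3, 0, 5, 2, 6, 7, 4]
After 6 (reverse(5, 6)): [1, 3, 0, 5, 2, 7, 6, 4]
After 7 (swap(5, 2)): [1, 3, 7, 5, 2, 0, 6, 4]
After 8 (swap(0, 4)): [2, 3, 7, 5, 1, 0, 6, 4]
After 9 (rotate_left(5, 7, k=1)): [2, 3, 7, 5, 1, 6, 4, 0]
After 10 (swap(2, 7)): [2, 3, 0, 5, 1, 6, 4, 7]

Answer: no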